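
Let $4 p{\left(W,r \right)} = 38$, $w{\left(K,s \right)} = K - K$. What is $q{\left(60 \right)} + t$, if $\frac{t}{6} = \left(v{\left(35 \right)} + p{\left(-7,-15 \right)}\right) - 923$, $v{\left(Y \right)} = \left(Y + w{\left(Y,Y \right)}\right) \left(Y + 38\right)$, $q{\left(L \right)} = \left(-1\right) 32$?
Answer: $9817$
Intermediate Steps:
$q{\left(L \right)} = -32$
$w{\left(K,s \right)} = 0$
$v{\left(Y \right)} = Y \left(38 + Y\right)$ ($v{\left(Y \right)} = \left(Y + 0\right) \left(Y + 38\right) = Y \left(38 + Y\right)$)
$p{\left(W,r \right)} = \frac{19}{2}$ ($p{\left(W,r \right)} = \frac{1}{4} \cdot 38 = \frac{19}{2}$)
$t = 9849$ ($t = 6 \left(\left(35 \left(38 + 35\right) + \frac{19}{2}\right) - 923\right) = 6 \left(\left(35 \cdot 73 + \frac{19}{2}\right) - 923\right) = 6 \left(\left(2555 + \frac{19}{2}\right) - 923\right) = 6 \left(\frac{5129}{2} - 923\right) = 6 \cdot \frac{3283}{2} = 9849$)
$q{\left(60 \right)} + t = -32 + 9849 = 9817$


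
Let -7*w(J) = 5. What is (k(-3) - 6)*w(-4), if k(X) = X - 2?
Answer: 55/7 ≈ 7.8571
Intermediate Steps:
k(X) = -2 + X
w(J) = -5/7 (w(J) = -⅐*5 = -5/7)
(k(-3) - 6)*w(-4) = ((-2 - 3) - 6)*(-5/7) = (-5 - 6)*(-5/7) = -11*(-5/7) = 55/7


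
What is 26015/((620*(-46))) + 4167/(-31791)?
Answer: -63059047/60445288 ≈ -1.0432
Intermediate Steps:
26015/((620*(-46))) + 4167/(-31791) = 26015/(-28520) + 4167*(-1/31791) = 26015*(-1/28520) - 1389/10597 = -5203/5704 - 1389/10597 = -63059047/60445288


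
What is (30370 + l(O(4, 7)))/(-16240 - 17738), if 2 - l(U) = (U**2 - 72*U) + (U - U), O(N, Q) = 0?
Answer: -5062/5663 ≈ -0.89387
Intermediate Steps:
l(U) = 2 - U**2 + 72*U (l(U) = 2 - ((U**2 - 72*U) + (U - U)) = 2 - ((U**2 - 72*U) + 0) = 2 - (U**2 - 72*U) = 2 + (-U**2 + 72*U) = 2 - U**2 + 72*U)
(30370 + l(O(4, 7)))/(-16240 - 17738) = (30370 + (2 - 1*0**2 + 72*0))/(-16240 - 17738) = (30370 + (2 - 1*0 + 0))/(-33978) = (30370 + (2 + 0 + 0))*(-1/33978) = (30370 + 2)*(-1/33978) = 30372*(-1/33978) = -5062/5663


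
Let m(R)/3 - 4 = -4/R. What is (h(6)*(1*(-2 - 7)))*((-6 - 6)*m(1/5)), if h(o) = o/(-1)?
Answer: 31104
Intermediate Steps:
h(o) = -o (h(o) = o*(-1) = -o)
m(R) = 12 - 12/R (m(R) = 12 + 3*(-4/R) = 12 - 12/R)
(h(6)*(1*(-2 - 7)))*((-6 - 6)*m(1/5)) = ((-1*6)*(1*(-2 - 7)))*((-6 - 6)*(12 - 12/(1/5))) = (-6*(-9))*(-12*(12 - 12/⅕)) = (-6*(-9))*(-12*(12 - 12*5)) = 54*(-12*(12 - 60)) = 54*(-12*(-48)) = 54*576 = 31104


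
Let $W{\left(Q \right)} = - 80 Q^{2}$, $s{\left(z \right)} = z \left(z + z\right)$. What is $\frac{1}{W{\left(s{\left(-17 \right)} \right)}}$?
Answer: $- \frac{1}{26726720} \approx -3.7416 \cdot 10^{-8}$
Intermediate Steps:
$s{\left(z \right)} = 2 z^{2}$ ($s{\left(z \right)} = z 2 z = 2 z^{2}$)
$\frac{1}{W{\left(s{\left(-17 \right)} \right)}} = \frac{1}{\left(-80\right) \left(2 \left(-17\right)^{2}\right)^{2}} = \frac{1}{\left(-80\right) \left(2 \cdot 289\right)^{2}} = \frac{1}{\left(-80\right) 578^{2}} = \frac{1}{\left(-80\right) 334084} = \frac{1}{-26726720} = - \frac{1}{26726720}$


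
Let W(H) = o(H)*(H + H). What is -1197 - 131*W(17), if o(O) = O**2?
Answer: -1288403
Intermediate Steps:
W(H) = 2*H**3 (W(H) = H**2*(H + H) = H**2*(2*H) = 2*H**3)
-1197 - 131*W(17) = -1197 - 262*17**3 = -1197 - 262*4913 = -1197 - 131*9826 = -1197 - 1287206 = -1288403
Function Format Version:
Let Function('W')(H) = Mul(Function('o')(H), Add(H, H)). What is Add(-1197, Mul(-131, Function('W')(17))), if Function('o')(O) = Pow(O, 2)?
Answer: -1288403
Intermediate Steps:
Function('W')(H) = Mul(2, Pow(H, 3)) (Function('W')(H) = Mul(Pow(H, 2), Add(H, H)) = Mul(Pow(H, 2), Mul(2, H)) = Mul(2, Pow(H, 3)))
Add(-1197, Mul(-131, Function('W')(17))) = Add(-1197, Mul(-131, Mul(2, Pow(17, 3)))) = Add(-1197, Mul(-131, Mul(2, 4913))) = Add(-1197, Mul(-131, 9826)) = Add(-1197, -1287206) = -1288403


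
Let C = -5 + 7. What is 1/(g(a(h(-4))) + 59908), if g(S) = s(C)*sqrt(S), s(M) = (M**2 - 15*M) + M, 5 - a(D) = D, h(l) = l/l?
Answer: 1/59860 ≈ 1.6706e-5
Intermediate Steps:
h(l) = 1
a(D) = 5 - D
C = 2
s(M) = M**2 - 14*M
g(S) = -24*sqrt(S) (g(S) = (2*(-14 + 2))*sqrt(S) = (2*(-12))*sqrt(S) = -24*sqrt(S))
1/(g(a(h(-4))) + 59908) = 1/(-24*sqrt(5 - 1*1) + 59908) = 1/(-24*sqrt(5 - 1) + 59908) = 1/(-24*sqrt(4) + 59908) = 1/(-24*2 + 59908) = 1/(-48 + 59908) = 1/59860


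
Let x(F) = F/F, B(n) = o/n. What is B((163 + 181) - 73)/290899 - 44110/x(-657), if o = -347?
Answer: -3477351375537/78833629 ≈ -44110.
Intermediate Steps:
B(n) = -347/n
x(F) = 1
B((163 + 181) - 73)/290899 - 44110/x(-657) = -347/((163 + 181) - 73)/290899 - 44110/1 = -347/(344 - 73)*(1/290899) - 44110*1 = -347/271*(1/290899) - 44110 = -347*1/271*(1/290899) - 44110 = -347/271*1/290899 - 44110 = -347/78833629 - 44110 = -3477351375537/78833629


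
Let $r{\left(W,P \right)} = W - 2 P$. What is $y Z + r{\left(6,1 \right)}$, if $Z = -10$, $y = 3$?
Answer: $-26$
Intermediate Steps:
$y Z + r{\left(6,1 \right)} = 3 \left(-10\right) + \left(6 - 2\right) = -30 + \left(6 - 2\right) = -30 + 4 = -26$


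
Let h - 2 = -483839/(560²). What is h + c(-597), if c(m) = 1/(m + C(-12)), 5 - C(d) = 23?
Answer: 17570683/38572800 ≈ 0.45552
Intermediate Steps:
C(d) = -18 (C(d) = 5 - 1*23 = 5 - 23 = -18)
c(m) = 1/(-18 + m) (c(m) = 1/(m - 18) = 1/(-18 + m))
h = 143361/313600 (h = 2 - 483839/(560²) = 2 - 483839/313600 = 143361/313600 ≈ 0.45715)
h + c(-597) = 143361/313600 + 1/(-18 - 597) = 143361/313600 + 1/(-615) = 143361/313600 - 1/615 = 17570683/38572800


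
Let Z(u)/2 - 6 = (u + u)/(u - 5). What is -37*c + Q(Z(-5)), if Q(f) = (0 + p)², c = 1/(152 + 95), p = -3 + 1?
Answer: 951/247 ≈ 3.8502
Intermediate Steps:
Z(u) = 12 + 4*u/(-5 + u) (Z(u) = 12 + 2*((u + u)/(u - 5)) = 12 + 2*((2*u)/(-5 + u)) = 12 + 2*(2*u/(-5 + u)) = 12 + 4*u/(-5 + u))
p = -2
c = 1/247 ≈ 0.0040486
Q(f) = 4 (Q(f) = (0 - 2)² = (-2)² = 4)
-37*c + Q(Z(-5)) = -37*1/247 + 4 = -37/247 + 4 = 951/247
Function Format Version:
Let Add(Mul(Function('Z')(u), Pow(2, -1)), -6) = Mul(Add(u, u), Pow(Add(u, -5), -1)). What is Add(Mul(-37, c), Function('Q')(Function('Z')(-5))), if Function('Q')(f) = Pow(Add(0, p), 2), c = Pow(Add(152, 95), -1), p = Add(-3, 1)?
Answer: Rational(951, 247) ≈ 3.8502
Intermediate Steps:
Function('Z')(u) = Add(12, Mul(4, u, Pow(Add(-5, u), -1))) (Function('Z')(u) = Add(12, Mul(2, Mul(Add(u, u), Pow(Add(u, -5), -1)))) = Add(12, Mul(2, Mul(Mul(2, u), Pow(Add(-5, u), -1)))) = Add(12, Mul(2, Mul(2, u, Pow(Add(-5, u), -1)))) = Add(12, Mul(4, u, Pow(Add(-5, u), -1))))
p = -2
c = Rational(1, 247) (c = Pow(247, -1) = Rational(1, 247) ≈ 0.0040486)
Function('Q')(f) = 4 (Function('Q')(f) = Pow(Add(0, -2), 2) = Pow(-2, 2) = 4)
Add(Mul(-37, c), Function('Q')(Function('Z')(-5))) = Add(Mul(-37, Rational(1, 247)), 4) = Add(Rational(-37, 247), 4) = Rational(951, 247)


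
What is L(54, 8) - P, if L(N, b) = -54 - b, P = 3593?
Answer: -3655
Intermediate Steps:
L(54, 8) - P = (-54 - 1*8) - 1*3593 = (-54 - 8) - 3593 = -62 - 3593 = -3655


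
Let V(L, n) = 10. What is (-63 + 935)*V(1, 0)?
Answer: 8720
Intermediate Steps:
(-63 + 935)*V(1, 0) = (-63 + 935)*10 = 872*10 = 8720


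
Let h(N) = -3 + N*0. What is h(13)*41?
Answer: -123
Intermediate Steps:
h(N) = -3 (h(N) = -3 + 0 = -3)
h(13)*41 = -3*41 = -123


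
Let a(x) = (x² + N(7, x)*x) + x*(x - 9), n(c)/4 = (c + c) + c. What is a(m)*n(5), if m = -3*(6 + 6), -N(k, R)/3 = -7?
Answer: 129600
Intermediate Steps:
n(c) = 12*c (n(c) = 4*((c + c) + c) = 4*(2*c + c) = 4*(3*c) = 12*c)
N(k, R) = 21 (N(k, R) = -3*(-7) = 21)
m = -36 (m = -3*12 = -36)
a(x) = x² + 21*x + x*(-9 + x) (a(x) = (x² + 21*x) + x*(x - 9) = (x² + 21*x) + x*(-9 + x) = x² + 21*x + x*(-9 + x))
a(m)*n(5) = (2*(-36)*(6 - 36))*(12*5) = (2*(-36)*(-30))*60 = 2160*60 = 129600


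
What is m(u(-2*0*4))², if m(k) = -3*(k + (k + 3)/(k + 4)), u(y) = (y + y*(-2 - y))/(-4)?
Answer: 81/16 ≈ 5.0625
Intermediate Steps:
u(y) = -y/4 - y*(-2 - y)/4 (u(y) = (y + y*(-2 - y))*(-¼) = -y/4 - y*(-2 - y)/4)
m(k) = -3*k - 3*(3 + k)/(4 + k) (m(k) = -3*(k + (3 + k)/(4 + k)) = -3*k - 3*(3 + k)/(4 + k))
m(u(-2*0*4))² = (3*(-3 - ((-2*0*4)*(1 - 2*0*4)/4)² - 5*-2*0*4*(1 - 2*0*4)/4)/(4 + (-2*0*4)*(1 - 2*0*4)/4))² = (3*(-3 - ((0*4)*(1 + 0*4)/4)² - 5*0*4*(1 + 0*4)/4)/(4 + (0*4)*(1 + 0*4)/4))² = (3*(-3 - ((¼)*0*(1 + 0))² - 5*0*(1 + 0)/4)/(4 + (¼)*0*(1 + 0)))² = (3*(-3 - ((¼)*0*1)² - 5*0/4)/(4 + (¼)*0*1))² = (3*(-3 - 1*0² - 5*0)/(4 + 0))² = (3*(-3 - 1*0 + 0)/4)² = (3*(¼)*(-3 + 0 + 0))² = (3*(¼)*(-3))² = (-9/4)² = 81/16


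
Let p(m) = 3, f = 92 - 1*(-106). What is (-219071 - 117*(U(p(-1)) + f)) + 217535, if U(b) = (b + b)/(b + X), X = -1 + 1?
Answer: -24936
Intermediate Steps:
f = 198 (f = 92 + 106 = 198)
X = 0
U(b) = 2 (U(b) = (b + b)/(b + 0) = (2*b)/b = 2)
(-219071 - 117*(U(p(-1)) + f)) + 217535 = (-219071 - 117*(2 + 198)) + 217535 = (-219071 - 117*200) + 217535 = (-219071 - 23400) + 217535 = -242471 + 217535 = -24936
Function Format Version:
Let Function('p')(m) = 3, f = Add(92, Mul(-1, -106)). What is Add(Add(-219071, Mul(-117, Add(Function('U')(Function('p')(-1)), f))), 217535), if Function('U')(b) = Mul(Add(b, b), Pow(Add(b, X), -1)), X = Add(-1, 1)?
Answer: -24936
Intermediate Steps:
f = 198 (f = Add(92, 106) = 198)
X = 0
Function('U')(b) = 2 (Function('U')(b) = Mul(Add(b, b), Pow(Add(b, 0), -1)) = Mul(Mul(2, b), Pow(b, -1)) = 2)
Add(Add(-219071, Mul(-117, Add(Function('U')(Function('p')(-1)), f))), 217535) = Add(Add(-219071, Mul(-117, Add(2, 198))), 217535) = Add(Add(-219071, Mul(-117, 200)), 217535) = Add(Add(-219071, -23400), 217535) = Add(-242471, 217535) = -24936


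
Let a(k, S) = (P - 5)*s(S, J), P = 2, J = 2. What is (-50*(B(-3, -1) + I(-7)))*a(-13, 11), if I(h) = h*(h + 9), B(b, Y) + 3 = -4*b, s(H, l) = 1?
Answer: -750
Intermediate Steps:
B(b, Y) = -3 - 4*b
a(k, S) = -3 (a(k, S) = (2 - 5)*1 = -3*1 = -3)
I(h) = h*(9 + h)
(-50*(B(-3, -1) + I(-7)))*a(-13, 11) = -50*((-3 - 4*(-3)) - 7*(9 - 7))*(-3) = -50*((-3 + 12) - 7*2)*(-3) = -50*(9 - 14)*(-3) = -50*(-5)*(-3) = 250*(-3) = -750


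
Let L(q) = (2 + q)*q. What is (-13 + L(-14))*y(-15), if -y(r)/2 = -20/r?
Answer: -1240/3 ≈ -413.33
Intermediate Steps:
L(q) = q*(2 + q)
y(r) = 40/r (y(r) = -(-40)/r = 40/r)
(-13 + L(-14))*y(-15) = (-13 - 14*(2 - 14))*(40/(-15)) = (-13 - 14*(-12))*(40*(-1/15)) = (-13 + 168)*(-8/3) = 155*(-8/3) = -1240/3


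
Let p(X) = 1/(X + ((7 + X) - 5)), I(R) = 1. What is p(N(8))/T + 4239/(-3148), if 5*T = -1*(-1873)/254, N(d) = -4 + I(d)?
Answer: -8939137/5896204 ≈ -1.5161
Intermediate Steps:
N(d) = -3 (N(d) = -4 + 1 = -3)
T = 1873/1270 (T = (-1*(-1873)/254)/5 = (1873*(1/254))/5 = (1/5)*(1873/254) = 1873/1270 ≈ 1.4748)
p(X) = 1/(2 + 2*X) (p(X) = 1/(X + (2 + X)) = 1/(2 + 2*X))
p(N(8))/T + 4239/(-3148) = (1/(2*(1 - 3)))/(1873/1270) + 4239/(-3148) = ((1/2)/(-2))*(1270/1873) + 4239*(-1/3148) = ((1/2)*(-1/2))*(1270/1873) - 4239/3148 = -1/4*1270/1873 - 4239/3148 = -635/3746 - 4239/3148 = -8939137/5896204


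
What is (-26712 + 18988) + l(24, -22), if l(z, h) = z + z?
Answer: -7676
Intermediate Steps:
l(z, h) = 2*z
(-26712 + 18988) + l(24, -22) = (-26712 + 18988) + 2*24 = -7724 + 48 = -7676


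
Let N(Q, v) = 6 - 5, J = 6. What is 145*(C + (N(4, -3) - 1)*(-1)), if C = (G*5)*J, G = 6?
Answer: 26100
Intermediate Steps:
N(Q, v) = 1
C = 180 (C = (6*5)*6 = 30*6 = 180)
145*(C + (N(4, -3) - 1)*(-1)) = 145*(180 + (1 - 1)*(-1)) = 145*(180 + 0*(-1)) = 145*(180 + 0) = 145*180 = 26100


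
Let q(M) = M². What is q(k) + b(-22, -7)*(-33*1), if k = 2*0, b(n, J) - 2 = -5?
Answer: 99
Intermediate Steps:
b(n, J) = -3 (b(n, J) = 2 - 5 = -3)
k = 0
q(k) + b(-22, -7)*(-33*1) = 0² - (-99) = 0 - 3*(-33) = 0 + 99 = 99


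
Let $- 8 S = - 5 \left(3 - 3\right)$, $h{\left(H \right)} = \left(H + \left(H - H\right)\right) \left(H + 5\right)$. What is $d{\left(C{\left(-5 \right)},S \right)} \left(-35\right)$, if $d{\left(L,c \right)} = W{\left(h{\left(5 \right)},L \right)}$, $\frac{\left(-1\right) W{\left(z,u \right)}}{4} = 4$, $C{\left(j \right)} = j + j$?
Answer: $560$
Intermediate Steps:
$C{\left(j \right)} = 2 j$
$h{\left(H \right)} = H \left(5 + H\right)$ ($h{\left(H \right)} = \left(H + 0\right) \left(5 + H\right) = H \left(5 + H\right)$)
$W{\left(z,u \right)} = -16$ ($W{\left(z,u \right)} = \left(-4\right) 4 = -16$)
$S = 0$ ($S = - \frac{\left(-5\right) \left(3 - 3\right)}{8} = - \frac{\left(-5\right) 0}{8} = \left(- \frac{1}{8}\right) 0 = 0$)
$d{\left(L,c \right)} = -16$
$d{\left(C{\left(-5 \right)},S \right)} \left(-35\right) = \left(-16\right) \left(-35\right) = 560$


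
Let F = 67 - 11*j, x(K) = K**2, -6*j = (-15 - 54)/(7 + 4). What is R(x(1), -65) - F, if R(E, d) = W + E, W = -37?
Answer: -183/2 ≈ -91.500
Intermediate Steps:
j = 23/22 (j = -(-15 - 54)/(6*(7 + 4)) = -(-23)/(2*11) = -1/6*(-69/11) = 23/22 ≈ 1.0455)
R(E, d) = -37 + E
F = 111/2 (F = 67 - 11*23/22 = 67 - 23/2 = 111/2 ≈ 55.500)
R(x(1), -65) - F = (-37 + 1**2) - 1*111/2 = (-37 + 1) - 111/2 = -36 - 111/2 = -183/2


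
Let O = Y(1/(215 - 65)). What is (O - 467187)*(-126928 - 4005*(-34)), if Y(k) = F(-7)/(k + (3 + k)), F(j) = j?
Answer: -487907300727/113 ≈ -4.3178e+9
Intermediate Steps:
Y(k) = -7/(3 + 2*k) (Y(k) = -7/(k + (3 + k)) = -7/(3 + 2*k))
O = -525/226 (O = -7/(3 + 2/(215 - 65)) = -7/(3 + 2/150) = -7/(3 + 2*(1/150)) = -7/(3 + 1/75) = -7/226/75 = -7*75/226 = -525/226 ≈ -2.3230)
(O - 467187)*(-126928 - 4005*(-34)) = (-525/226 - 467187)*(-126928 - 4005*(-34)) = -105584787*(-126928 + 136170)/226 = -105584787/226*9242 = -487907300727/113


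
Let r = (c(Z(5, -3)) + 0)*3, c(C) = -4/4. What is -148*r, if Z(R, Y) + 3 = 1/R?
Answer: 444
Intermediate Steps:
Z(R, Y) = -3 + 1/R
c(C) = -1 (c(C) = -4*¼ = -1)
r = -3 (r = (-1 + 0)*3 = -1*3 = -3)
-148*r = -148*(-3) = 444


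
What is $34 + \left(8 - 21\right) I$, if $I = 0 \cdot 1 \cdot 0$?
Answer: $34$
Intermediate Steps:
$I = 0$ ($I = 0 \cdot 0 = 0$)
$34 + \left(8 - 21\right) I = 34 + \left(8 - 21\right) 0 = 34 - 0 = 34 + 0 = 34$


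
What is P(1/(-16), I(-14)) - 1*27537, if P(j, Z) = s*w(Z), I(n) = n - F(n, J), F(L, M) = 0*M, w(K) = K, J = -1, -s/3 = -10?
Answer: -27957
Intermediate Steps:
s = 30 (s = -3*(-10) = 30)
F(L, M) = 0
I(n) = n (I(n) = n - 1*0 = n + 0 = n)
P(j, Z) = 30*Z
P(1/(-16), I(-14)) - 1*27537 = 30*(-14) - 1*27537 = -420 - 27537 = -27957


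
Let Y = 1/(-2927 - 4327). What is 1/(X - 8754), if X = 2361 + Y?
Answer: -7254/46374823 ≈ -0.00015642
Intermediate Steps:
Y = -1/7254 (Y = 1/(-7254) = -1/7254 ≈ -0.00013786)
X = 17126693/7254 (X = 2361 - 1/7254 = 17126693/7254 ≈ 2361.0)
1/(X - 8754) = 1/(17126693/7254 - 8754) = 1/(-46374823/7254) = -7254/46374823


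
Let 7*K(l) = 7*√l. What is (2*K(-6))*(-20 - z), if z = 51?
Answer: -142*I*√6 ≈ -347.83*I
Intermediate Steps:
K(l) = √l (K(l) = (7*√l)/7 = √l)
(2*K(-6))*(-20 - z) = (2*√(-6))*(-20 - 1*51) = (2*(I*√6))*(-20 - 51) = (2*I*√6)*(-71) = -142*I*√6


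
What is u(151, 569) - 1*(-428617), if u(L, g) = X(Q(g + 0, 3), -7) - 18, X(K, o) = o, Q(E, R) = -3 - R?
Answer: 428592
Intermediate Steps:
u(L, g) = -25 (u(L, g) = -7 - 18 = -25)
u(151, 569) - 1*(-428617) = -25 - 1*(-428617) = -25 + 428617 = 428592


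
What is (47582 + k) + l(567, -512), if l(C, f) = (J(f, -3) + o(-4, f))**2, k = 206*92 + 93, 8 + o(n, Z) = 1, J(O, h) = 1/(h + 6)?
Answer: 600043/9 ≈ 66672.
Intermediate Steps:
J(O, h) = 1/(6 + h)
o(n, Z) = -7 (o(n, Z) = -8 + 1 = -7)
k = 19045 (k = 18952 + 93 = 19045)
l(C, f) = 400/9 (l(C, f) = (1/(6 - 3) - 7)**2 = (1/3 - 7)**2 = (-20/3)**2 = 400/9)
(47582 + k) + l(567, -512) = (47582 + 19045) + 400/9 = 66627 + 400/9 = 600043/9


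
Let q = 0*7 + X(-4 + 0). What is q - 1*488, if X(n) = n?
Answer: -492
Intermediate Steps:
q = -4 (q = 0*7 + (-4 + 0) = 0 - 4 = -4)
q - 1*488 = -4 - 1*488 = -4 - 488 = -492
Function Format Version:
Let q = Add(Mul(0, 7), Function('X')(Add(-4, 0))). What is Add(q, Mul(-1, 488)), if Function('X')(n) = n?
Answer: -492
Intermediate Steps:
q = -4 (q = Add(Mul(0, 7), Add(-4, 0)) = Add(0, -4) = -4)
Add(q, Mul(-1, 488)) = Add(-4, Mul(-1, 488)) = Add(-4, -488) = -492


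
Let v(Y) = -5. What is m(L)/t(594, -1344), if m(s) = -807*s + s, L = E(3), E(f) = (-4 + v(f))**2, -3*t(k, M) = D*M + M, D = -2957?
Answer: 32643/662144 ≈ 0.049299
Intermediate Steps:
t(k, M) = 2956*M/3 (t(k, M) = -(-2957*M + M)/3 = -(-2956)*M/3 = 2956*M/3)
E(f) = 81 (E(f) = (-4 - 5)**2 = (-9)**2 = 81)
L = 81
m(s) = -806*s
m(L)/t(594, -1344) = (-806*81)/(((2956/3)*(-1344))) = -65286/(-1324288) = -65286*(-1/1324288) = 32643/662144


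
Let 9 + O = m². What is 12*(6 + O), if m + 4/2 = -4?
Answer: 396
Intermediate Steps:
m = -6 (m = -2 - 4 = -6)
O = 27 (O = -9 + (-6)² = -9 + 36 = 27)
12*(6 + O) = 12*(6 + 27) = 12*33 = 396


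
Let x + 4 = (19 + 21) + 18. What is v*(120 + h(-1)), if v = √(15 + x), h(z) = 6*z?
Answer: 114*√69 ≈ 946.96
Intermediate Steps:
x = 54 (x = -4 + ((19 + 21) + 18) = -4 + (40 + 18) = -4 + 58 = 54)
v = √69 (v = √(15 + 54) = √69 ≈ 8.3066)
v*(120 + h(-1)) = √69*(120 + 6*(-1)) = √69*(120 - 6) = √69*114 = 114*√69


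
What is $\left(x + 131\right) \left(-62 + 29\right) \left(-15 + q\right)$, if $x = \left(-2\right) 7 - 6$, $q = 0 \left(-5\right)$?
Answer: $54945$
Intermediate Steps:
$q = 0$
$x = -20$ ($x = -14 - 6 = -20$)
$\left(x + 131\right) \left(-62 + 29\right) \left(-15 + q\right) = \left(-20 + 131\right) \left(-62 + 29\right) \left(-15 + 0\right) = 111 \left(\left(-33\right) \left(-15\right)\right) = 111 \cdot 495 = 54945$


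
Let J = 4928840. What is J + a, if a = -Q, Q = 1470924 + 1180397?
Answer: 2277519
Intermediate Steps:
Q = 2651321
a = -2651321 (a = -1*2651321 = -2651321)
J + a = 4928840 - 2651321 = 2277519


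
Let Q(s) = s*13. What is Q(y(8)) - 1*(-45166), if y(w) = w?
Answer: 45270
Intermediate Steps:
Q(s) = 13*s
Q(y(8)) - 1*(-45166) = 13*8 - 1*(-45166) = 104 + 45166 = 45270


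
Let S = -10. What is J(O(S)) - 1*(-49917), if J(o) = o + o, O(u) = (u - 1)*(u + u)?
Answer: 50357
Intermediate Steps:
O(u) = 2*u*(-1 + u) (O(u) = (-1 + u)*(2*u) = 2*u*(-1 + u))
J(o) = 2*o
J(O(S)) - 1*(-49917) = 2*(2*(-10)*(-1 - 10)) - 1*(-49917) = 2*(2*(-10)*(-11)) + 49917 = 2*220 + 49917 = 440 + 49917 = 50357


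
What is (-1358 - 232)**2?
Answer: 2528100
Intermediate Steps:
(-1358 - 232)**2 = (-1590)**2 = 2528100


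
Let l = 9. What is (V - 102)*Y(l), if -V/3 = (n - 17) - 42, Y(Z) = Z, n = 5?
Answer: 540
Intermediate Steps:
V = 162 (V = -3*((5 - 17) - 42) = -3*(-12 - 42) = -3*(-54) = 162)
(V - 102)*Y(l) = (162 - 102)*9 = 60*9 = 540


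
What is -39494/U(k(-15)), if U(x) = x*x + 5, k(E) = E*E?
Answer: -19747/25315 ≈ -0.78005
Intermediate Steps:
k(E) = E**2
U(x) = 5 + x**2 (U(x) = x**2 + 5 = 5 + x**2)
-39494/U(k(-15)) = -39494/(5 + ((-15)**2)**2) = -39494/(5 + 225**2) = -39494/(5 + 50625) = -39494/50630 = -39494*1/50630 = -19747/25315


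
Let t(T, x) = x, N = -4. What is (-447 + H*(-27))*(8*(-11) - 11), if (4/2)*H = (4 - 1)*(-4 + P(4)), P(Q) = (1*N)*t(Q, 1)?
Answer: 12177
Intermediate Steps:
P(Q) = -4 (P(Q) = (1*(-4))*1 = -4*1 = -4)
H = -12 (H = ((4 - 1)*(-4 - 4))/2 = (3*(-8))/2 = (1/2)*(-24) = -12)
(-447 + H*(-27))*(8*(-11) - 11) = (-447 - 12*(-27))*(8*(-11) - 11) = (-447 + 324)*(-88 - 11) = -123*(-99) = 12177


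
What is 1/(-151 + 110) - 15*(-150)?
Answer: 92249/41 ≈ 2250.0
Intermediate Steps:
1/(-151 + 110) - 15*(-150) = 1/(-41) + 2250 = -1/41 + 2250 = 92249/41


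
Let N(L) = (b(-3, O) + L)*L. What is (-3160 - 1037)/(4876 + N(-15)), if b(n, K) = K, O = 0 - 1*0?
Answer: -4197/5101 ≈ -0.82278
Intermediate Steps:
O = 0 (O = 0 + 0 = 0)
N(L) = L² (N(L) = (0 + L)*L = L*L = L²)
(-3160 - 1037)/(4876 + N(-15)) = (-3160 - 1037)/(4876 + (-15)²) = -4197/(4876 + 225) = -4197/5101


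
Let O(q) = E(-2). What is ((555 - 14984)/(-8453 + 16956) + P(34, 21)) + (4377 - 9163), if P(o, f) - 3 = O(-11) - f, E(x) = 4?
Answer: -40828829/8503 ≈ -4801.7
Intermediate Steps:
O(q) = 4
P(o, f) = 7 - f (P(o, f) = 3 + (4 - f) = 7 - f)
((555 - 14984)/(-8453 + 16956) + P(34, 21)) + (4377 - 9163) = ((555 - 14984)/(-8453 + 16956) + (7 - 1*21)) + (4377 - 9163) = (-14429/8503 + (7 - 21)) - 4786 = (-14429*1/8503 - 14) - 4786 = (-14429/8503 - 14) - 4786 = -133471/8503 - 4786 = -40828829/8503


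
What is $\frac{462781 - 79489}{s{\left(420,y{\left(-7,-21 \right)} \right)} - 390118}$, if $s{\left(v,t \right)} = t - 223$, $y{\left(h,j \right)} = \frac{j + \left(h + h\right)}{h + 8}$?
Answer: $- \frac{13689}{13942} \approx -0.98185$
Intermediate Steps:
$y{\left(h,j \right)} = \frac{j + 2 h}{8 + h}$
$s{\left(v,t \right)} = -223 + t$
$\frac{462781 - 79489}{s{\left(420,y{\left(-7,-21 \right)} \right)} - 390118} = \frac{462781 - 79489}{\left(-223 + \frac{-21 + 2 \left(-7\right)}{8 - 7}\right) - 390118} = \frac{383292}{\left(-223 + \frac{-21 - 14}{1}\right) - 390118} = \frac{383292}{\left(-223 + 1 \left(-35\right)\right) - 390118} = \frac{383292}{\left(-223 - 35\right) - 390118} = \frac{383292}{-258 - 390118} = \frac{383292}{-390376} = 383292 \left(- \frac{1}{390376}\right) = - \frac{13689}{13942}$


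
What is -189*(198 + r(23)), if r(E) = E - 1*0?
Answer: -41769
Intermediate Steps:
r(E) = E (r(E) = E + 0 = E)
-189*(198 + r(23)) = -189*(198 + 23) = -189*221 = -41769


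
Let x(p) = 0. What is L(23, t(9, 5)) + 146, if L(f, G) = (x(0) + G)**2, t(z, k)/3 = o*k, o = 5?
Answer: 5771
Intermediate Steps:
t(z, k) = 15*k (t(z, k) = 3*(5*k) = 15*k)
L(f, G) = G**2 (L(f, G) = (0 + G)**2 = G**2)
L(23, t(9, 5)) + 146 = (15*5)**2 + 146 = 75**2 + 146 = 5625 + 146 = 5771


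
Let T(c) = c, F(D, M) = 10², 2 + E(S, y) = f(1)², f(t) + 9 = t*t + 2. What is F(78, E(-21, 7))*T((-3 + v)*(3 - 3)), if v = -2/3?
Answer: 0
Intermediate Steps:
v = -⅔ (v = -2*⅓ = -⅔ ≈ -0.66667)
f(t) = -7 + t² (f(t) = -9 + (t*t + 2) = -9 + (t² + 2) = -9 + (2 + t²) = -7 + t²)
E(S, y) = 34 (E(S, y) = -2 + (-7 + 1²)² = -2 + (-7 + 1)² = -2 + (-6)² = -2 + 36 = 34)
F(D, M) = 100
F(78, E(-21, 7))*T((-3 + v)*(3 - 3)) = 100*((-3 - ⅔)*(3 - 3)) = 100*(-11/3*0) = 100*0 = 0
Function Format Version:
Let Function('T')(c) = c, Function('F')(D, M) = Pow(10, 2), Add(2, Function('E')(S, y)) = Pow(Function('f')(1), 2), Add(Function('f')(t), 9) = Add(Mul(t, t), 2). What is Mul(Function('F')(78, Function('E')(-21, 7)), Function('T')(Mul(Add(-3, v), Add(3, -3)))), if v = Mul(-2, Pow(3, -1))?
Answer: 0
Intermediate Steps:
v = Rational(-2, 3) (v = Mul(-2, Rational(1, 3)) = Rational(-2, 3) ≈ -0.66667)
Function('f')(t) = Add(-7, Pow(t, 2)) (Function('f')(t) = Add(-9, Add(Mul(t, t), 2)) = Add(-9, Add(Pow(t, 2), 2)) = Add(-9, Add(2, Pow(t, 2))) = Add(-7, Pow(t, 2)))
Function('E')(S, y) = 34 (Function('E')(S, y) = Add(-2, Pow(Add(-7, Pow(1, 2)), 2)) = Add(-2, Pow(Add(-7, 1), 2)) = Add(-2, Pow(-6, 2)) = Add(-2, 36) = 34)
Function('F')(D, M) = 100
Mul(Function('F')(78, Function('E')(-21, 7)), Function('T')(Mul(Add(-3, v), Add(3, -3)))) = Mul(100, Mul(Add(-3, Rational(-2, 3)), Add(3, -3))) = Mul(100, Mul(Rational(-11, 3), 0)) = Mul(100, 0) = 0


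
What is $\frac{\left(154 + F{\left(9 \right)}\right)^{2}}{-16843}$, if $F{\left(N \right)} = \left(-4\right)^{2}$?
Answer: $- \frac{28900}{16843} \approx -1.7158$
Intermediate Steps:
$F{\left(N \right)} = 16$
$\frac{\left(154 + F{\left(9 \right)}\right)^{2}}{-16843} = \frac{\left(154 + 16\right)^{2}}{-16843} = 170^{2} \left(- \frac{1}{16843}\right) = 28900 \left(- \frac{1}{16843}\right) = - \frac{28900}{16843}$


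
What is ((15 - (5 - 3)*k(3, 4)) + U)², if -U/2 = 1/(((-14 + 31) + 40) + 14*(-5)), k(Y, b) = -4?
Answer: 90601/169 ≈ 536.10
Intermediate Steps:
U = 2/13 (U = -2/(((-14 + 31) + 40) + 14*(-5)) = -2/((17 + 40) - 70) = -2/(57 - 70) = -2/(-13) = -2*(-1/13) = 2/13 ≈ 0.15385)
((15 - (5 - 3)*k(3, 4)) + U)² = ((15 - (5 - 3)*(-4)) + 2/13)² = ((15 - 2*(-4)) + 2/13)² = ((15 - 1*(-8)) + 2/13)² = ((15 + 8) + 2/13)² = (23 + 2/13)² = (301/13)² = 90601/169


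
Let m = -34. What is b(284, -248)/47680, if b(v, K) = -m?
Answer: 17/23840 ≈ 0.00071309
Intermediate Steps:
b(v, K) = 34 (b(v, K) = -1*(-34) = 34)
b(284, -248)/47680 = 34/47680 = 34*(1/47680) = 17/23840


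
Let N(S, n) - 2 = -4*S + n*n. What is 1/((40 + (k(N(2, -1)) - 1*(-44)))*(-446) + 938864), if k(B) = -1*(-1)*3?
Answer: 1/900062 ≈ 1.1110e-6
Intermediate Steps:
N(S, n) = 2 + n² - 4*S (N(S, n) = 2 + (-4*S + n*n) = 2 + (-4*S + n²) = 2 + (n² - 4*S) = 2 + n² - 4*S)
k(B) = 3 (k(B) = 1*3 = 3)
1/((40 + (k(N(2, -1)) - 1*(-44)))*(-446) + 938864) = 1/((40 + (3 - 1*(-44)))*(-446) + 938864) = 1/((40 + (3 + 44))*(-446) + 938864) = 1/((40 + 47)*(-446) + 938864) = 1/(87*(-446) + 938864) = 1/(-38802 + 938864) = 1/900062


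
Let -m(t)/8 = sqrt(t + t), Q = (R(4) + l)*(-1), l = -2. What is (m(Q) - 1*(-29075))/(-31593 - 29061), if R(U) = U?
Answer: -29075/60654 + 8*I/30327 ≈ -0.47936 + 0.00026379*I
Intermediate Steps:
Q = -2 (Q = (4 - 2)*(-1) = 2*(-1) = -2)
m(t) = -8*sqrt(2)*sqrt(t) (m(t) = -8*sqrt(t + t) = -8*sqrt(2)*sqrt(t))
(m(Q) - 1*(-29075))/(-31593 - 29061) = (-8*sqrt(2)*sqrt(-2) - 1*(-29075))/(-31593 - 29061) = (-8*sqrt(2)*I*sqrt(2) + 29075)/(-60654) = (-16*I + 29075)*(-1/60654) = (29075 - 16*I)*(-1/60654) = -29075/60654 + 8*I/30327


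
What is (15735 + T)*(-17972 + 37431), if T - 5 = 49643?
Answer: 1272287797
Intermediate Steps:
T = 49648 (T = 5 + 49643 = 49648)
(15735 + T)*(-17972 + 37431) = (15735 + 49648)*(-17972 + 37431) = 65383*19459 = 1272287797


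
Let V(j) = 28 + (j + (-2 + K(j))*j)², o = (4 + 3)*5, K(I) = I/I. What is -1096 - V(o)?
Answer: -1124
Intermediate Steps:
K(I) = 1
o = 35 (o = 7*5 = 35)
V(j) = 28 (V(j) = 28 + (j + (-2 + 1)*j)² = 28 + (j - j)² = 28 + 0² = 28 + 0 = 28)
-1096 - V(o) = -1096 - 1*28 = -1096 - 28 = -1124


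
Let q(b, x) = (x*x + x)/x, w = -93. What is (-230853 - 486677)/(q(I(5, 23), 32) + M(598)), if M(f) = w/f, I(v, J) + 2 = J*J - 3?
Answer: -429082940/19641 ≈ -21846.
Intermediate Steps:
I(v, J) = -5 + J² (I(v, J) = -2 + (J*J - 3) = -2 + (J² - 3) = -2 + (-3 + J²) = -5 + J²)
q(b, x) = (x + x²)/x (q(b, x) = (x² + x)/x = (x + x²)/x)
M(f) = -93/f
(-230853 - 486677)/(q(I(5, 23), 32) + M(598)) = (-230853 - 486677)/((1 + 32) - 93/598) = -717530/(33 - 93*1/598) = -717530/(33 - 93/598) = -717530/19641/598 = -717530*598/19641 = -429082940/19641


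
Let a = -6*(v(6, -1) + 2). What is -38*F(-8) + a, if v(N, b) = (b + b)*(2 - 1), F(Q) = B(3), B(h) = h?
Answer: -114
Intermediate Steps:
F(Q) = 3
v(N, b) = 2*b (v(N, b) = (2*b)*1 = 2*b)
a = 0 (a = -6*(2*(-1) + 2) = -6*(-2 + 2) = -6*0 = 0)
-38*F(-8) + a = -38*3 + 0 = -114 + 0 = -114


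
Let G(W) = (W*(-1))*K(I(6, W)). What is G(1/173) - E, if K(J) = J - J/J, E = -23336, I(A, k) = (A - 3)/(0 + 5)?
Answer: 20185642/865 ≈ 23336.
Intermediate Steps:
I(A, k) = -⅗ + A/5 (I(A, k) = (-3 + A)/5 = (-3 + A)*(⅕) = -⅗ + A/5)
K(J) = -1 + J (K(J) = J - 1*1 = J - 1 = -1 + J)
G(W) = 2*W/5 (G(W) = (W*(-1))*(-1 + (-⅗ + (⅕)*6)) = (-W)*(-1 + (-⅗ + 6/5)) = (-W)*(-1 + ⅗) = -W*(-⅖) = 2*W/5)
G(1/173) - E = (⅖)/173 - 1*(-23336) = (⅖)*(1/173) + 23336 = 2/865 + 23336 = 20185642/865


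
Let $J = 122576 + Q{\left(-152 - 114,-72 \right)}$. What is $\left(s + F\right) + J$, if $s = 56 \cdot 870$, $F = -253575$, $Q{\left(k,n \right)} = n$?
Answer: $-82351$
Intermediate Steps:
$J = 122504$ ($J = 122576 - 72 = 122504$)
$s = 48720$
$\left(s + F\right) + J = \left(48720 - 253575\right) + 122504 = -204855 + 122504 = -82351$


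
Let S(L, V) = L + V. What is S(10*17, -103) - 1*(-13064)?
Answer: 13131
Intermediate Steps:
S(10*17, -103) - 1*(-13064) = (10*17 - 103) - 1*(-13064) = (170 - 103) + 13064 = 67 + 13064 = 13131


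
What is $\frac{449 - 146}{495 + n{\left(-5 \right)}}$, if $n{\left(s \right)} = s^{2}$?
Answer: $\frac{303}{520} \approx 0.58269$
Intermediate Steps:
$\frac{449 - 146}{495 + n{\left(-5 \right)}} = \frac{449 - 146}{495 + \left(-5\right)^{2}} = \frac{303}{495 + 25} = \frac{303}{520}$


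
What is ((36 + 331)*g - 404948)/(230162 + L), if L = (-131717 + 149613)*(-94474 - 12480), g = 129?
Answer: 357605/1913818622 ≈ 0.00018685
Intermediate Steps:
L = -1914048784 (L = 17896*(-106954) = -1914048784)
((36 + 331)*g - 404948)/(230162 + L) = ((36 + 331)*129 - 404948)/(230162 - 1914048784) = (367*129 - 404948)/(-1913818622) = (47343 - 404948)*(-1/1913818622) = -357605*(-1/1913818622) = 357605/1913818622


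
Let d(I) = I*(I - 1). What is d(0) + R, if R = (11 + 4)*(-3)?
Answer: -45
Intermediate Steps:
R = -45 (R = 15*(-3) = -45)
d(I) = I*(-1 + I)
d(0) + R = 0*(-1 + 0) - 45 = 0*(-1) - 45 = 0 - 45 = -45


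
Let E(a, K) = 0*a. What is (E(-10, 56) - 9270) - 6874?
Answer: -16144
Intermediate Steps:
E(a, K) = 0
(E(-10, 56) - 9270) - 6874 = (0 - 9270) - 6874 = -9270 - 6874 = -16144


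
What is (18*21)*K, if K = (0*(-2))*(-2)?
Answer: 0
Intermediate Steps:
K = 0 (K = 0*(-2) = 0)
(18*21)*K = (18*21)*0 = 378*0 = 0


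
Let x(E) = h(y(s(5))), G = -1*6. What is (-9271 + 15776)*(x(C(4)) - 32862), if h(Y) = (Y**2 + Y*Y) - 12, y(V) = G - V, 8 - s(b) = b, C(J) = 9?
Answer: -212791560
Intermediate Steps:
s(b) = 8 - b
G = -6
y(V) = -6 - V
h(Y) = -12 + 2*Y**2 (h(Y) = (Y**2 + Y**2) - 12 = 2*Y**2 - 12 = -12 + 2*Y**2)
x(E) = 150 (x(E) = -12 + 2*(-6 - (8 - 1*5))**2 = -12 + 2*(-6 - (8 - 5))**2 = -12 + 2*(-6 - 1*3)**2 = -12 + 2*(-6 - 3)**2 = -12 + 2*(-9)**2 = -12 + 2*81 = -12 + 162 = 150)
(-9271 + 15776)*(x(C(4)) - 32862) = (-9271 + 15776)*(150 - 32862) = 6505*(-32712) = -212791560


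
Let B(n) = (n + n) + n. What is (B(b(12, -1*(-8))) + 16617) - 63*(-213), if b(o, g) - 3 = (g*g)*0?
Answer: 30045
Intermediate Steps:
b(o, g) = 3 (b(o, g) = 3 + (g*g)*0 = 3 + g²*0 = 3 + 0 = 3)
B(n) = 3*n (B(n) = 2*n + n = 3*n)
(B(b(12, -1*(-8))) + 16617) - 63*(-213) = (3*3 + 16617) - 63*(-213) = (9 + 16617) + 13419 = 16626 + 13419 = 30045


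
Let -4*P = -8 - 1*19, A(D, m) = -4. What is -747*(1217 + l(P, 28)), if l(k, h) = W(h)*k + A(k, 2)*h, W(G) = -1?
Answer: -3281571/4 ≈ -8.2039e+5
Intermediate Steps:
P = 27/4 (P = -(-8 - 1*19)/4 = -(-8 - 19)/4 = -¼*(-27) = 27/4 ≈ 6.7500)
l(k, h) = -k - 4*h
-747*(1217 + l(P, 28)) = -747*(1217 + (-1*27/4 - 4*28)) = -747*(1217 + (-27/4 - 112)) = -747*(1217 - 475/4) = -747*4393/4 = -3281571/4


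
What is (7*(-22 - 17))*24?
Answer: -6552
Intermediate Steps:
(7*(-22 - 17))*24 = (7*(-39))*24 = -273*24 = -6552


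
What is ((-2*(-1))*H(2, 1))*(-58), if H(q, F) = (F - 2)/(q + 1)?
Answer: 116/3 ≈ 38.667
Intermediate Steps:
H(q, F) = (-2 + F)/(1 + q)
((-2*(-1))*H(2, 1))*(-58) = ((-2*(-1))*((-2 + 1)/(1 + 2)))*(-58) = (2*(-1/3))*(-58) = -2/3*(-58) = 116/3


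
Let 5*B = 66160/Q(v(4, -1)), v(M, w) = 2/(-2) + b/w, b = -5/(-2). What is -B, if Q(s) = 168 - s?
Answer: -26464/343 ≈ -77.155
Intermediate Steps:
b = 5/2 (b = -5*(-½) = 5/2 ≈ 2.5000)
v(M, w) = -1 + 5/(2*w) (v(M, w) = 2/(-2) + 5/(2*w) = 2*(-½) + 5/(2*w) = -1 + 5/(2*w))
B = 26464/343 (B = (66160/(168 - (5/2 - 1*(-1))/(-1)))/5 = (66160/(168 - (-1)*(5/2 + 1)))/5 = (66160/(168 - (-1)*7/2))/5 = (66160/(168 - 1*(-7/2)))/5 = (66160/(168 + 7/2))/5 = (66160/(343/2))/5 = (66160*(2/343))/5 = (⅕)*(132320/343) = 26464/343 ≈ 77.155)
-B = -1*26464/343 = -26464/343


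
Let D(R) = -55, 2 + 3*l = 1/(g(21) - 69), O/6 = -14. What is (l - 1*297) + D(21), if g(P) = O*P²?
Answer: -39265555/111339 ≈ -352.67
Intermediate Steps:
O = -84 (O = 6*(-14) = -84)
g(P) = -84*P²
l = -74227/111339 (l = -⅔ + 1/(3*(-84*21² - 69)) = -⅔ + 1/(3*(-84*441 - 69)) = -⅔ + 1/(3*(-37044 - 69)) = -⅔ + (⅓)/(-37113) = -⅔ + (⅓)*(-1/37113) = -⅔ - 1/111339 = -74227/111339 ≈ -0.66668)
(l - 1*297) + D(21) = (-74227/111339 - 1*297) - 55 = (-74227/111339 - 297) - 55 = -33141910/111339 - 55 = -39265555/111339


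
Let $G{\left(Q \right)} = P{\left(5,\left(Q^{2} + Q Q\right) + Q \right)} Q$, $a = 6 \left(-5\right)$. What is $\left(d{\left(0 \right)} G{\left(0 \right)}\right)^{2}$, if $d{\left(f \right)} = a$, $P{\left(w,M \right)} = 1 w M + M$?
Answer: $0$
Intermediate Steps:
$P{\left(w,M \right)} = M + M w$ ($P{\left(w,M \right)} = w M + M = M w + M = M + M w$)
$a = -30$
$d{\left(f \right)} = -30$
$G{\left(Q \right)} = Q \left(6 Q + 12 Q^{2}\right)$ ($G{\left(Q \right)} = \left(\left(Q^{2} + Q Q\right) + Q\right) \left(1 + 5\right) Q = \left(\left(Q^{2} + Q^{2}\right) + Q\right) 6 Q = \left(2 Q^{2} + Q\right) 6 Q = \left(Q + 2 Q^{2}\right) 6 Q = \left(6 Q + 12 Q^{2}\right) Q = Q \left(6 Q + 12 Q^{2}\right)$)
$\left(d{\left(0 \right)} G{\left(0 \right)}\right)^{2} = \left(- 30 \cdot 0^{2} \left(6 + 12 \cdot 0\right)\right)^{2} = \left(- 30 \cdot 0 \left(6 + 0\right)\right)^{2} = \left(- 30 \cdot 0 \cdot 6\right)^{2} = \left(\left(-30\right) 0\right)^{2} = 0^{2} = 0$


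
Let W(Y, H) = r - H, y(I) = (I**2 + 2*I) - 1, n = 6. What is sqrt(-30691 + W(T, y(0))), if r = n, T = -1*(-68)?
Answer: 2*I*sqrt(7671) ≈ 175.17*I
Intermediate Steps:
y(I) = -1 + I**2 + 2*I
T = 68
r = 6
W(Y, H) = 6 - H
sqrt(-30691 + W(T, y(0))) = sqrt(-30691 + (6 - (-1 + 0**2 + 2*0))) = sqrt(-30691 + (6 - (-1 + 0 + 0))) = sqrt(-30691 + (6 - 1*(-1))) = sqrt(-30691 + (6 + 1)) = sqrt(-30691 + 7) = sqrt(-30684) = 2*I*sqrt(7671)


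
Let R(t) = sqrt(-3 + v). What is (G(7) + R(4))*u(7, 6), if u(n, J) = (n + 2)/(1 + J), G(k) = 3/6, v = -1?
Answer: 9/14 + 18*I/7 ≈ 0.64286 + 2.5714*I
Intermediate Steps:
G(k) = 1/2 (G(k) = 3*(1/6) = 1/2)
R(t) = 2*I (R(t) = sqrt(-3 - 1) = sqrt(-4) = 2*I)
u(n, J) = (2 + n)/(1 + J)
(G(7) + R(4))*u(7, 6) = (1/2 + 2*I)*((2 + 7)/(1 + 6)) = (1/2 + 2*I)*(9/7) = 9/14 + 18*I/7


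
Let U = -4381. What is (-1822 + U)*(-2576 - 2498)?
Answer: 31474022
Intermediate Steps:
(-1822 + U)*(-2576 - 2498) = (-1822 - 4381)*(-2576 - 2498) = -6203*(-5074) = 31474022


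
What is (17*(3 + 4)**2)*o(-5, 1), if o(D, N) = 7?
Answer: 5831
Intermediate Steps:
(17*(3 + 4)**2)*o(-5, 1) = (17*(3 + 4)**2)*7 = (17*7**2)*7 = (17*49)*7 = 833*7 = 5831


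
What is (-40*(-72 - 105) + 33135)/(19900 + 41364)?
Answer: 5745/8752 ≈ 0.65642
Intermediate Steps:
(-40*(-72 - 105) + 33135)/(19900 + 41364) = (-40*(-177) + 33135)/61264 = (7080 + 33135)*(1/61264) = 40215*(1/61264) = 5745/8752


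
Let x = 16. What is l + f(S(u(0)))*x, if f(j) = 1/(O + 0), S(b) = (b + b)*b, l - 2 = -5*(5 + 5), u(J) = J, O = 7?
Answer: -320/7 ≈ -45.714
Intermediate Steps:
l = -48 (l = 2 - 5*(5 + 5) = 2 - 5*10 = 2 - 50 = -48)
S(b) = 2*b**2 (S(b) = (2*b)*b = 2*b**2)
f(j) = 1/7 (f(j) = 1/(7 + 0) = 1/7)
l + f(S(u(0)))*x = -48 + (1/7)*16 = -48 + 16/7 = -320/7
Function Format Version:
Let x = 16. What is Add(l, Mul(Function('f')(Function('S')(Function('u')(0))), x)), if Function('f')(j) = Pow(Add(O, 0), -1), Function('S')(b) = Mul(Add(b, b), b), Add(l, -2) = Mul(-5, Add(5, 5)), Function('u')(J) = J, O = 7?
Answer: Rational(-320, 7) ≈ -45.714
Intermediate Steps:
l = -48 (l = Add(2, Mul(-5, Add(5, 5))) = Add(2, Mul(-5, 10)) = Add(2, -50) = -48)
Function('S')(b) = Mul(2, Pow(b, 2)) (Function('S')(b) = Mul(Mul(2, b), b) = Mul(2, Pow(b, 2)))
Function('f')(j) = Rational(1, 7) (Function('f')(j) = Pow(Add(7, 0), -1) = Pow(7, -1) = Rational(1, 7))
Add(l, Mul(Function('f')(Function('S')(Function('u')(0))), x)) = Add(-48, Mul(Rational(1, 7), 16)) = Add(-48, Rational(16, 7)) = Rational(-320, 7)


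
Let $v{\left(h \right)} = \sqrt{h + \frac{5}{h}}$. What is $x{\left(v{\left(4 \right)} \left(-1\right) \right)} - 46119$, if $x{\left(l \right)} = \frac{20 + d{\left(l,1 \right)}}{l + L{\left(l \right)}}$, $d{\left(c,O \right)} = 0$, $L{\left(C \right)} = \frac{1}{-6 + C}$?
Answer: $- \frac{110637561}{2399} - \frac{4760 \sqrt{21}}{2399} \approx -46127.0$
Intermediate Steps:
$x{\left(l \right)} = \frac{20}{l + \frac{1}{-6 + l}}$ ($x{\left(l \right)} = \frac{20 + 0}{l + \frac{1}{-6 + l}} = \frac{20}{l + \frac{1}{-6 + l}}$)
$x{\left(v{\left(4 \right)} \left(-1\right) \right)} - 46119 = \frac{20 \left(-6 + \sqrt{4 + \frac{5}{4}} \left(-1\right)\right)}{1 + \sqrt{4 + \frac{5}{4}} \left(-1\right) \left(-6 + \sqrt{4 + \frac{5}{4}} \left(-1\right)\right)} - 46119 = \frac{20 \left(-6 + \sqrt{\frac{21}{4}} \left(-1\right)\right)}{1 + \sqrt{\frac{21}{4}} \left(-1\right) \left(-6 + \sqrt{\frac{21}{4}} \left(-1\right)\right)} - 46119 = \frac{20 \left(-6 + \frac{\sqrt{21}}{2} \left(-1\right)\right)}{1 + \frac{\sqrt{21}}{2} \left(-1\right) \left(-6 + \frac{\sqrt{21}}{2} \left(-1\right)\right)} - 46119 = \frac{20 \left(-6 - \frac{\sqrt{21}}{2}\right)}{1 + - \frac{\sqrt{21}}{2} \left(-6 - \frac{\sqrt{21}}{2}\right)} - 46119 = \frac{20 \left(-6 - \frac{\sqrt{21}}{2}\right)}{1 - \frac{\sqrt{21} \left(-6 - \frac{\sqrt{21}}{2}\right)}{2}} - 46119 = -46119 + \frac{20 \left(-6 - \frac{\sqrt{21}}{2}\right)}{1 - \frac{\sqrt{21} \left(-6 - \frac{\sqrt{21}}{2}\right)}{2}}$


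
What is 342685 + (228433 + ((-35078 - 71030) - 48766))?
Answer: 416244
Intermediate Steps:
342685 + (228433 + ((-35078 - 71030) - 48766)) = 342685 + (228433 + (-106108 - 48766)) = 342685 + (228433 - 154874) = 342685 + 73559 = 416244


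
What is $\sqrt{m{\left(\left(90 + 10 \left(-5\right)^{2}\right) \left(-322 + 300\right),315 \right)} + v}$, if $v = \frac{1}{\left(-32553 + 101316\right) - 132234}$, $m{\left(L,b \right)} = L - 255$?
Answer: $\frac{i \sqrt{31160972313606}}{63471} \approx 87.949 i$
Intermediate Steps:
$m{\left(L,b \right)} = -255 + L$
$v = - \frac{1}{63471}$ ($v = \frac{1}{68763 - 132234} = \frac{1}{-63471} = - \frac{1}{63471} \approx -1.5755 \cdot 10^{-5}$)
$\sqrt{m{\left(\left(90 + 10 \left(-5\right)^{2}\right) \left(-322 + 300\right),315 \right)} + v} = \sqrt{\left(-255 + \left(90 + 10 \left(-5\right)^{2}\right) \left(-322 + 300\right)\right) - \frac{1}{63471}} = \sqrt{\left(-255 + \left(90 + 10 \cdot 25\right) \left(-22\right)\right) - \frac{1}{63471}} = \sqrt{\left(-255 + \left(90 + 250\right) \left(-22\right)\right) - \frac{1}{63471}} = \sqrt{\left(-255 + 340 \left(-22\right)\right) - \frac{1}{63471}} = \sqrt{\left(-255 - 7480\right) - \frac{1}{63471}} = \sqrt{-7735 - \frac{1}{63471}} = \sqrt{- \frac{490948186}{63471}} = \frac{i \sqrt{31160972313606}}{63471}$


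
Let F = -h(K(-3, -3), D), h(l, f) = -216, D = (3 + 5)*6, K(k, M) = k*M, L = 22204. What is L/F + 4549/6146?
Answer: 8590523/82971 ≈ 103.54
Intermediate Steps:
K(k, M) = M*k
D = 48 (D = 8*6 = 48)
F = 216 (F = -1*(-216) = 216)
L/F + 4549/6146 = 22204/216 + 4549/6146 = 22204*(1/216) + 4549*(1/6146) = 5551/54 + 4549/6146 = 8590523/82971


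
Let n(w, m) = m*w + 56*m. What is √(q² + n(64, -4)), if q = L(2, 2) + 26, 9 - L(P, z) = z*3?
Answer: 19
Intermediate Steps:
L(P, z) = 9 - 3*z (L(P, z) = 9 - z*3 = 9 - 3*z)
n(w, m) = 56*m + m*w
q = 29 (q = (9 - 3*2) + 26 = (9 - 6) + 26 = 3 + 26 = 29)
√(q² + n(64, -4)) = √(29² - 4*(56 + 64)) = √(841 - 4*120) = √(841 - 480) = √361 = 19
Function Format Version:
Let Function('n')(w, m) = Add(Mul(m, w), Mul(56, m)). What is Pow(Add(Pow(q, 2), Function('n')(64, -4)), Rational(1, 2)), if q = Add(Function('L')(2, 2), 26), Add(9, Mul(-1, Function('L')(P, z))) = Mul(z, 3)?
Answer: 19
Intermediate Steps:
Function('L')(P, z) = Add(9, Mul(-3, z)) (Function('L')(P, z) = Add(9, Mul(-1, Mul(z, 3))) = Add(9, Mul(-1, Mul(3, z))) = Add(9, Mul(-3, z)))
Function('n')(w, m) = Add(Mul(56, m), Mul(m, w))
q = 29 (q = Add(Add(9, Mul(-3, 2)), 26) = Add(Add(9, -6), 26) = Add(3, 26) = 29)
Pow(Add(Pow(q, 2), Function('n')(64, -4)), Rational(1, 2)) = Pow(Add(Pow(29, 2), Mul(-4, Add(56, 64))), Rational(1, 2)) = Pow(Add(841, Mul(-4, 120)), Rational(1, 2)) = Pow(Add(841, -480), Rational(1, 2)) = Pow(361, Rational(1, 2)) = 19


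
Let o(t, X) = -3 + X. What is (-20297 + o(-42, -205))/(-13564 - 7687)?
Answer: 20505/21251 ≈ 0.96490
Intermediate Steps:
(-20297 + o(-42, -205))/(-13564 - 7687) = (-20297 + (-3 - 205))/(-13564 - 7687) = (-20297 - 208)/(-21251) = -20505*(-1/21251) = 20505/21251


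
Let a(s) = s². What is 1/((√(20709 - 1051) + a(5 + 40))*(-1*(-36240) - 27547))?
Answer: 2025/35475846131 - √19658/35475846131 ≈ 5.3129e-8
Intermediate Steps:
1/((√(20709 - 1051) + a(5 + 40))*(-1*(-36240) - 27547)) = 1/((√(20709 - 1051) + (5 + 40)²)*(-1*(-36240) - 27547)) = 1/((√19658 + 45²)*(36240 - 27547)) = 1/((√19658 + 2025)*8693) = 1/((2025 + √19658)*8693) = 1/(17603325 + 8693*√19658)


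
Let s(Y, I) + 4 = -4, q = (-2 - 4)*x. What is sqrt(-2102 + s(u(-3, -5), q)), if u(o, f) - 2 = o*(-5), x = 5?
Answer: I*sqrt(2110) ≈ 45.935*I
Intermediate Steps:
q = -30 (q = (-2 - 4)*5 = -6*5 = -30)
u(o, f) = 2 - 5*o (u(o, f) = 2 + o*(-5) = 2 - 5*o)
s(Y, I) = -8 (s(Y, I) = -4 - 4 = -8)
sqrt(-2102 + s(u(-3, -5), q)) = sqrt(-2102 - 8) = sqrt(-2110) = I*sqrt(2110)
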